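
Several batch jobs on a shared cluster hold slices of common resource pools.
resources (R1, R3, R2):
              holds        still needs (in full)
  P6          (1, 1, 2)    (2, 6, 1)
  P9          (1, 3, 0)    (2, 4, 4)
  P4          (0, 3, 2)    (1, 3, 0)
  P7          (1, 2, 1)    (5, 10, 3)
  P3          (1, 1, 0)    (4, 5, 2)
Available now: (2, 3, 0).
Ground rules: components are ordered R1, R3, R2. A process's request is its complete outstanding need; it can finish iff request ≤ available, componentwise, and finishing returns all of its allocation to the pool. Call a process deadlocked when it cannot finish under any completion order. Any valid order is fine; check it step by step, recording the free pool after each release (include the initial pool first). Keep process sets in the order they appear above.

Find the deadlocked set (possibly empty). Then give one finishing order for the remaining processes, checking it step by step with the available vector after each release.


Nothing here is deadlocked.
Key observation: P4 leads a chain of completions in which each release enables another process.
One completion order for the rest: P4, P6, P9, P3, P7. Walking it through:
  pool = (2, 3, 0)
  P4 needs (1, 3, 0) <= (2, 3, 0) -> finishes; pool += (0, 3, 2) = (2, 6, 2)
  P6 needs (2, 6, 1) <= (2, 6, 2) -> finishes; pool += (1, 1, 2) = (3, 7, 4)
  P9 needs (2, 4, 4) <= (3, 7, 4) -> finishes; pool += (1, 3, 0) = (4, 10, 4)
  P3 needs (4, 5, 2) <= (4, 10, 4) -> finishes; pool += (1, 1, 0) = (5, 11, 4)
  P7 needs (5, 10, 3) <= (5, 11, 4) -> finishes; pool += (1, 2, 1) = (6, 13, 5)


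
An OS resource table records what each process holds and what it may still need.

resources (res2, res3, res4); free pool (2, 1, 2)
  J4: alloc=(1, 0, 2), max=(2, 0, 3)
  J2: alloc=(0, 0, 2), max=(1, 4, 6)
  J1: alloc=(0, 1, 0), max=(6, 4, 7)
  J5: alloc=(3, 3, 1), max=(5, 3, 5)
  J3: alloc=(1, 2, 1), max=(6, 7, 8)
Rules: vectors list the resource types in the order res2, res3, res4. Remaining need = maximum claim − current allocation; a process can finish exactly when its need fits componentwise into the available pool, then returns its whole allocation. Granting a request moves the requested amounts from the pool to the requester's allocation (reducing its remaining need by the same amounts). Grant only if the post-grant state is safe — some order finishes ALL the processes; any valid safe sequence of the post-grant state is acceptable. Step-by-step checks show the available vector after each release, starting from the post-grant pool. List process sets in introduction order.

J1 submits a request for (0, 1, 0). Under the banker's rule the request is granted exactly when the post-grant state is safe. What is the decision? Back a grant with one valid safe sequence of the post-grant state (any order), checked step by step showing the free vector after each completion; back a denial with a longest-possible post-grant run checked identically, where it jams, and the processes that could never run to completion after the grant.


DENY — the pretend-granted state is unsafe.
Key observation: after J4, J5 the pool peaks at (6, 3, 5), and each blocked process is short somewhere: J2 on res3; J1 on res4; J3 on res3, res4.
After a pretend grant, a maximal execution: J4, J5 — then nothing else fits. Check, step by step:
  pool = (2, 0, 2)
  J4 needs (1, 0, 1) <= (2, 0, 2) -> finishes; pool += (1, 0, 2) = (3, 0, 4)
  J5 needs (2, 0, 4) <= (3, 0, 4) -> finishes; pool += (3, 3, 1) = (6, 3, 5)
  J2 still needs (1, 4, 4) but only (6, 3, 5) is free — short on res3
  J1 still needs (6, 2, 7) but only (6, 3, 5) is free — short on res4
  J3 still needs (5, 5, 7) but only (6, 3, 5) is free — short on res3 and res4
Had the request been granted, J2, J1 and J3 could never finish.


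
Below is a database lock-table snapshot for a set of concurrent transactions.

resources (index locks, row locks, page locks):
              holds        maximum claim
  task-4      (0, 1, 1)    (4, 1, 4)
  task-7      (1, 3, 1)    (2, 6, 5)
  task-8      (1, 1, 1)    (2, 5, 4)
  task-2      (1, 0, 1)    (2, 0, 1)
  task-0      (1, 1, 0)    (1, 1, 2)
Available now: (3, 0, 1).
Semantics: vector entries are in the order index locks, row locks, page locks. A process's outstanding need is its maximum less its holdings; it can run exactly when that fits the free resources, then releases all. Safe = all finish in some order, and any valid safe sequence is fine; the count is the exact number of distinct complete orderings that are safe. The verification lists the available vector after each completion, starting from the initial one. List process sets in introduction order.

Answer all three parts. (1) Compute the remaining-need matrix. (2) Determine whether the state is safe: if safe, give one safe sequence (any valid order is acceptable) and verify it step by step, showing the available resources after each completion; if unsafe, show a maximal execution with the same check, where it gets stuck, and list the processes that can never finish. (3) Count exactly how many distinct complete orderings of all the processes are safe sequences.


(1) Outstanding need per process (order index locks, row locks, page locks):
  task-4: (4, 0, 3)
  task-7: (1, 3, 4)
  task-8: (1, 4, 3)
  task-2: (1, 0, 0)
  task-0: (0, 0, 2)
(2) UNSAFE.
Key observation: the wall is page locks: completing task-2, task-0 brings the pool only to (5, 1, 2), and all the rest need more.
Going as far as possible: task-2, task-0; after that, nothing fits. Check, step by step:
  pool = (3, 0, 1)
  task-2 needs (1, 0, 0) <= (3, 0, 1) -> finishes; pool += (1, 0, 1) = (4, 0, 2)
  task-0 needs (0, 0, 2) <= (4, 0, 2) -> finishes; pool += (1, 1, 0) = (5, 1, 2)
  task-4 still needs (4, 0, 3) but only (5, 1, 2) is free — short on page locks
  task-7 still needs (1, 3, 4) but only (5, 1, 2) is free — short on row locks and page locks
  task-8 still needs (1, 4, 3) but only (5, 1, 2) is free — short on row locks and page locks
Permanently blocked: task-4, task-7 and task-8.
(3) Exactly 0 of the possible complete orderings are safe sequences.


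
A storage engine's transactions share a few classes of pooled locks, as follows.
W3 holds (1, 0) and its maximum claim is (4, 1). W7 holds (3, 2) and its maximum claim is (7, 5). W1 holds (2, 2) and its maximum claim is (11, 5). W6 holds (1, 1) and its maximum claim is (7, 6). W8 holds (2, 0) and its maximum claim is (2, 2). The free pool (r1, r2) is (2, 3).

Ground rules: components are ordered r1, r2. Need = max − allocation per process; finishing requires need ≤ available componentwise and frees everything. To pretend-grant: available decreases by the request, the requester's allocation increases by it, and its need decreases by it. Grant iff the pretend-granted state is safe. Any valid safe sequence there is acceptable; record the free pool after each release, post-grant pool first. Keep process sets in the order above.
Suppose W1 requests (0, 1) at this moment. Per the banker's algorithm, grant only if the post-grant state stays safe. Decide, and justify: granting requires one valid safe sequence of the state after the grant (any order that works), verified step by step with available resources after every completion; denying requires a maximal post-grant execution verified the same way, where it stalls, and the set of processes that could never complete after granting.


DENY: after the grant no complete ordering would exist.
Key observation: after W8, W3 the pool peaks at (5, 2), and each blocked process is short somewhere: W7 on r2; W1 on r1; W6 on r1, r2.
On the post-grant state, W8, W3 is a maximal run — nothing extends it. Check, step by step:
  pool = (2, 2)
  run W8 (needs (0, 2), free (2, 2)); after release of (2, 0) the pool is (4, 2)
  run W3 (needs (3, 1), free (4, 2)); after release of (1, 0) the pool is (5, 2)
  blocked: W7 wants (4, 3), pool (5, 2) — not enough r2
  blocked: W1 wants (9, 2), pool (5, 2) — not enough r1
  blocked: W6 wants (6, 5), pool (5, 2) — not enough r1 and r2
Processes that could never finish after the grant: W7, W1 and W6.


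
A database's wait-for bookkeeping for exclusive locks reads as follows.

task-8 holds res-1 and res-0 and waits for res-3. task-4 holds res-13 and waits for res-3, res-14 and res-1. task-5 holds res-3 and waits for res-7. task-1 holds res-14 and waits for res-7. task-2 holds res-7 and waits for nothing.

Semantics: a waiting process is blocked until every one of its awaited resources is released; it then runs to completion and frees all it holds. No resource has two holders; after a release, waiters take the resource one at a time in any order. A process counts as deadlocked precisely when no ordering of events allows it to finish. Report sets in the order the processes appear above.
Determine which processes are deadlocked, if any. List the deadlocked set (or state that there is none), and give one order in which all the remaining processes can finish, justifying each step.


The deadlocked set is empty.
Key observation: the waits form no ring: some process can always run, and its releases unblock the others one by one.
One completion order for the rest: task-2, task-1, task-5, task-8, task-4.
Verifying each step:
  task-2 waits on nothing -> runs at once and releases res-7
  task-1: everything it awaited (res-7) is free; runs, freeing res-14
  task-5: everything it awaited (res-7) is free; runs, freeing res-3
  task-8: everything it awaited (res-3) is free; runs, freeing res-1 and res-0
  task-4: everything it awaited (res-3, res-14 and res-1) is free; runs, freeing res-13


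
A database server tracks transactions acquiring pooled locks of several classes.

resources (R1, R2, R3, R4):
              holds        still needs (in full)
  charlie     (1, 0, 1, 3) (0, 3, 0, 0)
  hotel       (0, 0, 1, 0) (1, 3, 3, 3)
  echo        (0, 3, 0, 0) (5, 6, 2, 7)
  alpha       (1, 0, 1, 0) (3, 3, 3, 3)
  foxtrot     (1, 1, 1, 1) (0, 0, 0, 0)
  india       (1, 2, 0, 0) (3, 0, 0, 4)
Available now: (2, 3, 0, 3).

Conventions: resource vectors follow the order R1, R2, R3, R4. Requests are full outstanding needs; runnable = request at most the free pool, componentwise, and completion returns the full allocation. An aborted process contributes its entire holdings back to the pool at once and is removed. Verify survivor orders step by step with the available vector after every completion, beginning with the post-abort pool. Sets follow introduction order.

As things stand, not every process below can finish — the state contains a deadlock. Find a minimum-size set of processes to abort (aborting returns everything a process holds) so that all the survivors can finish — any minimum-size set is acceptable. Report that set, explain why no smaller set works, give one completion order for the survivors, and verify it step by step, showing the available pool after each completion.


Abort hotel.
Key observation: alpha could never have finished before the abort; with (0, 0, 1, 0) returned by hotel, it fits at step 5.
Minimality: the empty abort set fails — the state is deadlocked as it stands.
One survivor order: foxtrot, charlie, india, echo, alpha. Verifying each step (post-abort pool first):
  pool = (2, 3, 1, 3)
  run foxtrot (needs (0, 0, 0, 0), free (2, 3, 1, 3)); after release of (1, 1, 1, 1) the pool is (3, 4, 2, 4)
  run charlie (needs (0, 3, 0, 0), free (3, 4, 2, 4)); after release of (1, 0, 1, 3) the pool is (4, 4, 3, 7)
  run india (needs (3, 0, 0, 4), free (4, 4, 3, 7)); after release of (1, 2, 0, 0) the pool is (5, 6, 3, 7)
  run echo (needs (5, 6, 2, 7), free (5, 6, 3, 7)); after release of (0, 3, 0, 0) the pool is (5, 9, 3, 7)
  run alpha (needs (3, 3, 3, 3), free (5, 9, 3, 7)); after release of (1, 0, 1, 0) the pool is (6, 9, 4, 7)


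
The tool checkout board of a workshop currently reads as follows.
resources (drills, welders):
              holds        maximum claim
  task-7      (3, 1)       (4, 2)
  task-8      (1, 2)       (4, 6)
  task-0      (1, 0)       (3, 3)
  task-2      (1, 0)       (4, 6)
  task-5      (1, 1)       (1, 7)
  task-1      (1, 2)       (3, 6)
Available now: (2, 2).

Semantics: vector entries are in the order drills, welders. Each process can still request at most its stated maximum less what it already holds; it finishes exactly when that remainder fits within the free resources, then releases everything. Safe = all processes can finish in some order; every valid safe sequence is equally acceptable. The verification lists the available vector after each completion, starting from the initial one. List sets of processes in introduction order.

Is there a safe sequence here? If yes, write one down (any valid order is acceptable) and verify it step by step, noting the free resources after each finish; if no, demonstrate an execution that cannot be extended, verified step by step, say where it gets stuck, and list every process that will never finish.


UNSAFE — no complete ordering exists.
Key observation: welders is the bottleneck — with task-7, task-0 done the pool holds (6, 3), short of every remaining need.
Going as far as possible: task-7, task-0; after that, nothing fits. Step-by-step check:
  pool = (2, 2)
  task-7 needs (1, 1) <= (2, 2) -> finishes; pool += (3, 1) = (5, 3)
  task-0 needs (2, 3) <= (5, 3) -> finishes; pool += (1, 0) = (6, 3)
  task-8 still needs (3, 4) but only (6, 3) is free — short on welders
  task-2 still needs (3, 6) but only (6, 3) is free — short on welders
  task-5 still needs (0, 6) but only (6, 3) is free — short on welders
  task-1 still needs (2, 4) but only (6, 3) is free — short on welders
Never able to finish: task-8, task-2, task-5 and task-1.


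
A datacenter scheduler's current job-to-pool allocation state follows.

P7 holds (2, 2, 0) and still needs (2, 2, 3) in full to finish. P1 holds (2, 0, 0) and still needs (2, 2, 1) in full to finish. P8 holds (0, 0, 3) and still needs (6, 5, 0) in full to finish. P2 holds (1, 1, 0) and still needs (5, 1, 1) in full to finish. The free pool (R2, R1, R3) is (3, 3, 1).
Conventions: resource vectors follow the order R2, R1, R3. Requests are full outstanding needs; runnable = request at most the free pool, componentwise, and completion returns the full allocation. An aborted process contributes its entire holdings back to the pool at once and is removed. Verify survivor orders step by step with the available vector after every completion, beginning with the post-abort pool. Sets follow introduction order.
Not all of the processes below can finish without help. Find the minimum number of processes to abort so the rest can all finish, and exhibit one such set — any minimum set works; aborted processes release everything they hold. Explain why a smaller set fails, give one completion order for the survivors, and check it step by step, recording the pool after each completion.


The answer: abort P8.
Key observation: P7 could never have finished before the abort; with (0, 0, 3) returned by P8, it fits at step 2.
No smaller set exists: with zero aborts the deadlock remains.
One survivor order: P1, P7, P2. Walking it through (post-abort pool first):
  pool = (3, 3, 4)
  P1: need (2, 2, 1) fits (3, 3, 4); releases (2, 0, 0), pool now (5, 3, 4)
  P7: need (2, 2, 3) fits (5, 3, 4); releases (2, 2, 0), pool now (7, 5, 4)
  P2: need (5, 1, 1) fits (7, 5, 4); releases (1, 1, 0), pool now (8, 6, 4)


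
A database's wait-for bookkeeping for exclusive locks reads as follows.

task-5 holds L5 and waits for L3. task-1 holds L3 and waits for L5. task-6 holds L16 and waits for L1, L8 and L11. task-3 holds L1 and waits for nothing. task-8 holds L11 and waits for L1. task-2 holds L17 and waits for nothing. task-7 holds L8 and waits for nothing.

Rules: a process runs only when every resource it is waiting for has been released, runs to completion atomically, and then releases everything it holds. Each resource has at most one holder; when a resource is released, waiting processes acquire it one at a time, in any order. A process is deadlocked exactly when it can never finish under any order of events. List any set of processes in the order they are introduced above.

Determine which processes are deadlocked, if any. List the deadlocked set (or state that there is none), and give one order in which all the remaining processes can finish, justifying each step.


The deadlocked set is task-5 and task-1.
Key observation: the knot is the closed ring of waits task-5 -> task-1 -> task-5; no other process is dragged down with it.
One completion order for the rest: task-2, task-7, task-3, task-8, task-6.
Verifying each step:
  task-2 waits on nothing -> runs at once and releases L17
  task-7 waits on nothing -> runs at once and releases L8
  task-3 waits on nothing -> runs at once and releases L1
  task-8 waits on L1 — all released -> runs and releases L11
  task-6 waits on L1, L8 and L11 — all released -> runs and releases L16


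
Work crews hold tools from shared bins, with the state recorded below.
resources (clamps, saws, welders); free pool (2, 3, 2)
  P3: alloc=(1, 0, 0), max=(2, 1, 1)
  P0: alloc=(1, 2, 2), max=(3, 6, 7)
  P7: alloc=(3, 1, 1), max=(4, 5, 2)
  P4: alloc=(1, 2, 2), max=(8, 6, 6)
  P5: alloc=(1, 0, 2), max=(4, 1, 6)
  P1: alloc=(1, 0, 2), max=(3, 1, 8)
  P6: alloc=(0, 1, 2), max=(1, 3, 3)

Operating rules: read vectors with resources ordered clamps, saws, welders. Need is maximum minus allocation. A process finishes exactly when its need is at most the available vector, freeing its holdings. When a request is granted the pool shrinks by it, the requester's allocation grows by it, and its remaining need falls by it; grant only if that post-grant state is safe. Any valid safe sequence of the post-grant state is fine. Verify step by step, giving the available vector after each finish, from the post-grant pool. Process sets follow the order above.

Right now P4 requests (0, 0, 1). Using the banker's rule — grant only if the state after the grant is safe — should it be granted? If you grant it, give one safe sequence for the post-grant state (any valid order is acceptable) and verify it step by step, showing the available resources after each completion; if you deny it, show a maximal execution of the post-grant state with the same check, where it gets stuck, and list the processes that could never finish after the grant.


GRANT. The post-grant state is safe; one safe sequence: P3, P6, P7, P5, P1, P4, P0.
Key observation: with (2, 3, 1) left after the transfer, P3 can run at once — the state stays safe.
Check on the post-grant state, step by step:
  pool = (2, 3, 1)
  P3 needs (1, 1, 1) <= (2, 3, 1) -> finishes; pool += (1, 0, 0) = (3, 3, 1)
  P6 needs (1, 2, 1) <= (3, 3, 1) -> finishes; pool += (0, 1, 2) = (3, 4, 3)
  P7 needs (1, 4, 1) <= (3, 4, 3) -> finishes; pool += (3, 1, 1) = (6, 5, 4)
  P5 needs (3, 1, 4) <= (6, 5, 4) -> finishes; pool += (1, 0, 2) = (7, 5, 6)
  P1 needs (2, 1, 6) <= (7, 5, 6) -> finishes; pool += (1, 0, 2) = (8, 5, 8)
  P4 needs (7, 4, 3) <= (8, 5, 8) -> finishes; pool += (1, 2, 3) = (9, 7, 11)
  P0 needs (2, 4, 5) <= (9, 7, 11) -> finishes; pool += (1, 2, 2) = (10, 9, 13)


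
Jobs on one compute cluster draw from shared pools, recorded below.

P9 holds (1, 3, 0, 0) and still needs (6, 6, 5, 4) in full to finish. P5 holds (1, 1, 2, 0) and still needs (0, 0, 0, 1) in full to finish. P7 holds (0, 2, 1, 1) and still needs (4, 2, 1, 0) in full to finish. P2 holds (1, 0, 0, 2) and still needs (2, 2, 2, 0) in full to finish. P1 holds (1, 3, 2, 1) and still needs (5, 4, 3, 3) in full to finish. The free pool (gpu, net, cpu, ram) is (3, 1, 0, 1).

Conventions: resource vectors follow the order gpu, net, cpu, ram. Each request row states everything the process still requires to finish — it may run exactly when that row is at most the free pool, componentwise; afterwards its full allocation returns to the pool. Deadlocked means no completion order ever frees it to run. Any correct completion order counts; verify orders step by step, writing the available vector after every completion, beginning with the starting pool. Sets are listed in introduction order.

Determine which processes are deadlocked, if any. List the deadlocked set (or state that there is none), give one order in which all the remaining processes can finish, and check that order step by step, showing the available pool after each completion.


No process is deadlocked.
Key observation: there is always a runnable process — P5 first — so the state unwinds completely.
The rest can finish in the order P5, P2, P7, P1, P9. Verifying each step:
  pool = (3, 1, 0, 1)
  P5 needs (0, 0, 0, 1) <= (3, 1, 0, 1) -> finishes; pool += (1, 1, 2, 0) = (4, 2, 2, 1)
  P2 needs (2, 2, 2, 0) <= (4, 2, 2, 1) -> finishes; pool += (1, 0, 0, 2) = (5, 2, 2, 3)
  P7 needs (4, 2, 1, 0) <= (5, 2, 2, 3) -> finishes; pool += (0, 2, 1, 1) = (5, 4, 3, 4)
  P1 needs (5, 4, 3, 3) <= (5, 4, 3, 4) -> finishes; pool += (1, 3, 2, 1) = (6, 7, 5, 5)
  P9 needs (6, 6, 5, 4) <= (6, 7, 5, 5) -> finishes; pool += (1, 3, 0, 0) = (7, 10, 5, 5)


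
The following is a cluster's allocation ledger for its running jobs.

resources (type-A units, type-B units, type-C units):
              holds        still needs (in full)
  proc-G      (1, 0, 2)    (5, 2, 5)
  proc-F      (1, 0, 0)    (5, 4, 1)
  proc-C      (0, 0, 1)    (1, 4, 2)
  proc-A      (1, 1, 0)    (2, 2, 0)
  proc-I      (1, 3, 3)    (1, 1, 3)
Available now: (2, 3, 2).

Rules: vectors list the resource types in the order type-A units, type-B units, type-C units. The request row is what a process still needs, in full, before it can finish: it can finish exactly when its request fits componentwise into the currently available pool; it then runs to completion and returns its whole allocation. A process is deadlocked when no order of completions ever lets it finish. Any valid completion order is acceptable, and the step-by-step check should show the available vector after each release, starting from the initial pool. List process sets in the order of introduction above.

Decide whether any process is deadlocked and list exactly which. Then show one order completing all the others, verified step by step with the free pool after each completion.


Deadlocked set: proc-G and proc-F.
Key observation: once proc-A, proc-C, proc-I finish, the pool peaks at (4, 7, 6) — and every remaining process still needs more type-A units than that.
The rest can finish in the order proc-A, proc-C, proc-I. Step-by-step check:
  pool = (2, 3, 2)
  proc-A needs (2, 2, 0) <= (2, 3, 2) -> finishes; pool += (1, 1, 0) = (3, 4, 2)
  proc-C needs (1, 4, 2) <= (3, 4, 2) -> finishes; pool += (0, 0, 1) = (3, 4, 3)
  proc-I needs (1, 1, 3) <= (3, 4, 3) -> finishes; pool += (1, 3, 3) = (4, 7, 6)
The stuck group stays short no matter what:
  proc-G cannot run: need (5, 2, 5) vs free (4, 7, 6) (insufficient type-A units)
  proc-F cannot run: need (5, 4, 1) vs free (4, 7, 6) (insufficient type-A units)


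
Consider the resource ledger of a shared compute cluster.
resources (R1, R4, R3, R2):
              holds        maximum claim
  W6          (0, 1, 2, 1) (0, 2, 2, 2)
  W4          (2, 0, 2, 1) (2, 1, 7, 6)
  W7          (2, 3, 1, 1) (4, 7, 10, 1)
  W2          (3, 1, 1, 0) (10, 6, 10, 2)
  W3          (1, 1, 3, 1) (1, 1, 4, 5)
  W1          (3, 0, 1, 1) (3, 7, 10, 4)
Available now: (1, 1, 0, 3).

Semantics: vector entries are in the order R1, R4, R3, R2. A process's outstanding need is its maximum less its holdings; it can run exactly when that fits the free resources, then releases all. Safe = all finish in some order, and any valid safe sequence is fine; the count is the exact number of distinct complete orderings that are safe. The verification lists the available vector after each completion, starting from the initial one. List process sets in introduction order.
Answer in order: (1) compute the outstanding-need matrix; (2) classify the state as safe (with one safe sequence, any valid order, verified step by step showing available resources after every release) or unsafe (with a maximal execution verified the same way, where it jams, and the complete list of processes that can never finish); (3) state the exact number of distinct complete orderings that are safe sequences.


(1) Need matrix, components ordered R1, R4, R3, R2:
  W6: (0, 1, 0, 1)
  W4: (0, 1, 5, 5)
  W7: (2, 4, 9, 0)
  W2: (7, 5, 9, 2)
  W3: (0, 0, 1, 4)
  W1: (0, 7, 9, 3)
(2) UNSAFE.
Key observation: the pool after W6, W3, W4 is (4, 3, 7, 6); every surviving request exceeds it in R4, so progress ends there.
The run W6, W3, W4 cannot be extended any further. Step-by-step check:
  pool = (1, 1, 0, 3)
  W6: need (0, 1, 0, 1) fits (1, 1, 0, 3); releases (0, 1, 2, 1), pool now (1, 2, 2, 4)
  W3: need (0, 0, 1, 4) fits (1, 2, 2, 4); releases (1, 1, 3, 1), pool now (2, 3, 5, 5)
  W4: need (0, 1, 5, 5) fits (2, 3, 5, 5); releases (2, 0, 2, 1), pool now (4, 3, 7, 6)
  W7 still needs (2, 4, 9, 0) but only (4, 3, 7, 6) is free — short on R4 and R3
  W2 still needs (7, 5, 9, 2) but only (4, 3, 7, 6) is free — short on R1, R4 and R3
  W1 still needs (0, 7, 9, 3) but only (4, 3, 7, 6) is free — short on R4 and R3
Never able to finish: W7, W2 and W1.
(3) Exactly 0 of the possible complete orderings are safe sequences.


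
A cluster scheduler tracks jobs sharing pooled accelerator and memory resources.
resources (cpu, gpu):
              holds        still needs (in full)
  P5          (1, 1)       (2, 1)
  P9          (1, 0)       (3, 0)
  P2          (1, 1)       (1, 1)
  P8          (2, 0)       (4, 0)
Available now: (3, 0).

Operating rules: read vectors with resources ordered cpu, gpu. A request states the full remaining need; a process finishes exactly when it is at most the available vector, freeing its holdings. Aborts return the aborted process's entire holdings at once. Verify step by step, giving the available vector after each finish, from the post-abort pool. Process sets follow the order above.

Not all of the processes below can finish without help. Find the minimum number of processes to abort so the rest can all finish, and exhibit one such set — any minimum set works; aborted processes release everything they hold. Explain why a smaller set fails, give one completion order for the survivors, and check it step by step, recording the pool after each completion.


The answer: abort P2.
Key observation: the returned (1, 1) from P2 is what brings P5 — unrunnable before, under any order — into play at step 3.
No smaller set exists: with zero aborts the deadlock remains.
Survivors finish in the order: P8, P9, P5. Step-by-step check (pool after the aborts first):
  pool = (4, 1)
  run P8 (needs (4, 0), free (4, 1)); after release of (2, 0) the pool is (6, 1)
  run P9 (needs (3, 0), free (6, 1)); after release of (1, 0) the pool is (7, 1)
  run P5 (needs (2, 1), free (7, 1)); after release of (1, 1) the pool is (8, 2)


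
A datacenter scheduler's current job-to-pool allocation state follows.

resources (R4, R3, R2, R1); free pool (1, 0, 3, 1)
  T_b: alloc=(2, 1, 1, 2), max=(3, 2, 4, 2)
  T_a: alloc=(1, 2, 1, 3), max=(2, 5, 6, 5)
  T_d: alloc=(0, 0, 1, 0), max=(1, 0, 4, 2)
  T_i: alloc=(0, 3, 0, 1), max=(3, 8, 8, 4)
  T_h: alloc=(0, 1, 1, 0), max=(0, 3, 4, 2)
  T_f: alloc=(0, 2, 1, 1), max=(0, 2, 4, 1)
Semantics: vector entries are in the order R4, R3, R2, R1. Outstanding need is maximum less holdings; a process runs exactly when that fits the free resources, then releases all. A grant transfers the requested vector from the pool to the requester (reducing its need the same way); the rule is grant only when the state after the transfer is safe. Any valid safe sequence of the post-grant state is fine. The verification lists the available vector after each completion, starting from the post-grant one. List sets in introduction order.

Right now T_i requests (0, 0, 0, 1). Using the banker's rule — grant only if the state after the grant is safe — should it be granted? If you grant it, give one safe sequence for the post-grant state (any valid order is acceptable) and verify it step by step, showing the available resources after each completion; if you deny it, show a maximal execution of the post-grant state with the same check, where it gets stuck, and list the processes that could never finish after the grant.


GRANT. The post-grant state is safe; one safe sequence: T_f, T_b, T_h, T_d, T_a, T_i.
Key observation: (1, 0, 3, 0) free after granting still covers T_f first, and each release covers the next.
Check on the post-grant state, step by step:
  pool = (1, 0, 3, 0)
  T_f needs (0, 0, 3, 0) <= (1, 0, 3, 0) -> finishes; pool += (0, 2, 1, 1) = (1, 2, 4, 1)
  T_b needs (1, 1, 3, 0) <= (1, 2, 4, 1) -> finishes; pool += (2, 1, 1, 2) = (3, 3, 5, 3)
  T_h needs (0, 2, 3, 2) <= (3, 3, 5, 3) -> finishes; pool += (0, 1, 1, 0) = (3, 4, 6, 3)
  T_d needs (1, 0, 3, 2) <= (3, 4, 6, 3) -> finishes; pool += (0, 0, 1, 0) = (3, 4, 7, 3)
  T_a needs (1, 3, 5, 2) <= (3, 4, 7, 3) -> finishes; pool += (1, 2, 1, 3) = (4, 6, 8, 6)
  T_i needs (3, 5, 8, 2) <= (4, 6, 8, 6) -> finishes; pool += (0, 3, 0, 2) = (4, 9, 8, 8)


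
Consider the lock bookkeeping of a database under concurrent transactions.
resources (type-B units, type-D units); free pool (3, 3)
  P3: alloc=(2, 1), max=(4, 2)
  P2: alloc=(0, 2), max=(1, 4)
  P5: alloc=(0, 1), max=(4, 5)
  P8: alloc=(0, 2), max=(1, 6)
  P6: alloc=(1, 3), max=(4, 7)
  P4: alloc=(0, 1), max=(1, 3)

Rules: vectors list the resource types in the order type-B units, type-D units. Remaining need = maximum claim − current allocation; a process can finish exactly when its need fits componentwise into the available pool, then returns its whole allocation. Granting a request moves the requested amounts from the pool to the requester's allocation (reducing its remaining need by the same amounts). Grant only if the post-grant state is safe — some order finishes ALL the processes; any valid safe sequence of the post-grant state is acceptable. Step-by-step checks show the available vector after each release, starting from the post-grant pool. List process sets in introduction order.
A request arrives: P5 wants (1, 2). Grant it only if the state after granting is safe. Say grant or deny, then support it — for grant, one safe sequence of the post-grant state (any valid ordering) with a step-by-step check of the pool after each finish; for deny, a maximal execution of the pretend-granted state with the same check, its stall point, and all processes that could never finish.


GRANT: granting preserves safety; a valid post-grant sequence is P3, P2, P8, P4, P6, P5.
Key observation: (2, 1) free after granting still covers P3 first, and each release covers the next.
Step-by-step check of the post-grant state:
  pool = (2, 1)
  run P3 (needs (2, 1), free (2, 1)); after release of (2, 1) the pool is (4, 2)
  run P2 (needs (1, 2), free (4, 2)); after release of (0, 2) the pool is (4, 4)
  run P8 (needs (1, 4), free (4, 4)); after release of (0, 2) the pool is (4, 6)
  run P4 (needs (1, 2), free (4, 6)); after release of (0, 1) the pool is (4, 7)
  run P6 (needs (3, 4), free (4, 7)); after release of (1, 3) the pool is (5, 10)
  run P5 (needs (3, 2), free (5, 10)); after release of (1, 3) the pool is (6, 13)


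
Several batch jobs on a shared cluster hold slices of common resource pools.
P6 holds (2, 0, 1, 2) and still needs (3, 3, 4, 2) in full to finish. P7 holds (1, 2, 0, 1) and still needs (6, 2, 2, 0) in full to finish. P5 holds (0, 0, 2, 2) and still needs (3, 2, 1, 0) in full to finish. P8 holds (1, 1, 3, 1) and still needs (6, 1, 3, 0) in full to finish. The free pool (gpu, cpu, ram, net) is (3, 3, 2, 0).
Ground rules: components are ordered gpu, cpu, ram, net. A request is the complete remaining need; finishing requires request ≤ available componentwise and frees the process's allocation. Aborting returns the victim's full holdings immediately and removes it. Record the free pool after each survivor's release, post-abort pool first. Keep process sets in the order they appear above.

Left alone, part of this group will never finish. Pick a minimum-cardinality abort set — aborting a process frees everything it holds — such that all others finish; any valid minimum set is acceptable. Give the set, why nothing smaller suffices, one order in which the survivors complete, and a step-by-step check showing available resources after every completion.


Abort P7.
Key observation: the returned (1, 2, 0, 1) from P7 is what brings P8 — unrunnable before, under any order — into play at step 3.
Minimality: the empty abort set fails — the state is deadlocked as it stands.
Survivors finish in the order: P5, P6, P8. Check, step by step (pool after the aborts first):
  pool = (4, 5, 2, 1)
  P5 needs (3, 2, 1, 0) <= (4, 5, 2, 1) -> finishes; pool += (0, 0, 2, 2) = (4, 5, 4, 3)
  P6 needs (3, 3, 4, 2) <= (4, 5, 4, 3) -> finishes; pool += (2, 0, 1, 2) = (6, 5, 5, 5)
  P8 needs (6, 1, 3, 0) <= (6, 5, 5, 5) -> finishes; pool += (1, 1, 3, 1) = (7, 6, 8, 6)


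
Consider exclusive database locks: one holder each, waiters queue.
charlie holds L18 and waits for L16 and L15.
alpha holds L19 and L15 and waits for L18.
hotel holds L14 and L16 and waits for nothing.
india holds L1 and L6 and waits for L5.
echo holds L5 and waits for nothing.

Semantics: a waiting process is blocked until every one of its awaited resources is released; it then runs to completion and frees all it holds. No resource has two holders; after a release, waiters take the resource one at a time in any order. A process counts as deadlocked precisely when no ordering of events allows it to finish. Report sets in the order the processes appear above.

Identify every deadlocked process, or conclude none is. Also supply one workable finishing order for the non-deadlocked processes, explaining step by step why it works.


The deadlocked set is charlie and alpha.
Key observation: the waits loop around charlie -> alpha -> charlie with no way out; no other process is dragged down with it.
One completion order for the rest: echo, india, hotel.
Check, step by step:
  run echo (it waits on nothing); releases L5
  india waits on L5 — all released -> runs and releases L1 and L6
  run hotel (it waits on nothing); releases L14 and L16


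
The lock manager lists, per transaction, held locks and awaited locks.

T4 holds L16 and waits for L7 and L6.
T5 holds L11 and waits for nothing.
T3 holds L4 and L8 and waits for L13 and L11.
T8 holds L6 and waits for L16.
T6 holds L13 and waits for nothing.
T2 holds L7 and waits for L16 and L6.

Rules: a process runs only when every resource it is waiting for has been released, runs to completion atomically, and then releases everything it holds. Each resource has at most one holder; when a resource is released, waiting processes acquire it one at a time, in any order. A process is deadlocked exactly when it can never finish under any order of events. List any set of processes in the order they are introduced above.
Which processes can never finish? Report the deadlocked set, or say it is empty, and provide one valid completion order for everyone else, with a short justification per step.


Deadlocked set: T4, T8 and T2.
Key observation: nobody on the ring T4 -> T8 -> T4 can start until another member finishes, which never happens; T2 is caught in further circular waits.
One completion order for the rest: T6, T5, T3.
Check, step by step:
  run T6 (it waits on nothing); releases L13
  run T5 (it waits on nothing); releases L11
  T3 waits on L13 and L11 — all released -> runs and releases L4 and L8


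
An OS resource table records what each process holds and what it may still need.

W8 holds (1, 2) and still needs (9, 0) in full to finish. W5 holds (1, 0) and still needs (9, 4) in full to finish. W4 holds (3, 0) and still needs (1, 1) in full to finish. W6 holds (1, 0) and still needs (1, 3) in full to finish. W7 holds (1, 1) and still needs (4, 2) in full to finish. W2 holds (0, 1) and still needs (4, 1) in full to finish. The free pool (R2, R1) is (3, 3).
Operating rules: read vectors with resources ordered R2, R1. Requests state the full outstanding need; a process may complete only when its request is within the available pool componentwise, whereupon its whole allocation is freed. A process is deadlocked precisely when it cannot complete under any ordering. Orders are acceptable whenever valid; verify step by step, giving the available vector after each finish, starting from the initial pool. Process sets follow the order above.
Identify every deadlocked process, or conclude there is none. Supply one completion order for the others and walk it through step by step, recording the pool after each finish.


Deadlocked set: W8 and W5.
Key observation: after W6, W2, W4, W7 complete, (8, 5) is the best the pool ever gets, yet each leftover process wants more R2.
A valid finishing order for the others: W6, W2, W4, W7. Verifying each step:
  pool = (3, 3)
  run W6 (needs (1, 3), free (3, 3)); after release of (1, 0) the pool is (4, 3)
  run W2 (needs (4, 1), free (4, 3)); after release of (0, 1) the pool is (4, 4)
  run W4 (needs (1, 1), free (4, 4)); after release of (3, 0) the pool is (7, 4)
  run W7 (needs (4, 2), free (7, 4)); after release of (1, 1) the pool is (8, 5)
The stuck group stays short no matter what:
  W8 still needs (9, 0) but only (8, 5) is free — short on R2
  W5 still needs (9, 4) but only (8, 5) is free — short on R2


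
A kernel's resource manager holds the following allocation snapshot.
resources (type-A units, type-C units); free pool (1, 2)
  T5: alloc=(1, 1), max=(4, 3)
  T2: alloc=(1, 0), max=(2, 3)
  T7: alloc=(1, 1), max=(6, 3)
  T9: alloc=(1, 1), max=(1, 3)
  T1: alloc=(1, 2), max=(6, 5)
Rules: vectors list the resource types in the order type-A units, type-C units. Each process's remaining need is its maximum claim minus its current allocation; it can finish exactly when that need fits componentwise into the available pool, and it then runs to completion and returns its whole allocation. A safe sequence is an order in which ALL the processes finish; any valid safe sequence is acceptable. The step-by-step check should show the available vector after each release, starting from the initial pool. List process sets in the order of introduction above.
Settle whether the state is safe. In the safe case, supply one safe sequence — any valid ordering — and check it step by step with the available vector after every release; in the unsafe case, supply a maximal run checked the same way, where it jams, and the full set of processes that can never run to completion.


UNSAFE — no complete ordering exists.
Key observation: once T9, T2, T5 finish, the pool peaks at (4, 4) — and every remaining process still needs more type-A units than that.
A maximal execution: T9, T2, T5 — then nothing else fits. Check, step by step:
  pool = (1, 2)
  T9: need (0, 2) fits (1, 2); releases (1, 1), pool now (2, 3)
  T2: need (1, 3) fits (2, 3); releases (1, 0), pool now (3, 3)
  T5: need (3, 2) fits (3, 3); releases (1, 1), pool now (4, 4)
  T7 cannot run: need (5, 2) vs free (4, 4) (insufficient type-A units)
  T1 cannot run: need (5, 3) vs free (4, 4) (insufficient type-A units)
Processes that can never finish: T7 and T1.


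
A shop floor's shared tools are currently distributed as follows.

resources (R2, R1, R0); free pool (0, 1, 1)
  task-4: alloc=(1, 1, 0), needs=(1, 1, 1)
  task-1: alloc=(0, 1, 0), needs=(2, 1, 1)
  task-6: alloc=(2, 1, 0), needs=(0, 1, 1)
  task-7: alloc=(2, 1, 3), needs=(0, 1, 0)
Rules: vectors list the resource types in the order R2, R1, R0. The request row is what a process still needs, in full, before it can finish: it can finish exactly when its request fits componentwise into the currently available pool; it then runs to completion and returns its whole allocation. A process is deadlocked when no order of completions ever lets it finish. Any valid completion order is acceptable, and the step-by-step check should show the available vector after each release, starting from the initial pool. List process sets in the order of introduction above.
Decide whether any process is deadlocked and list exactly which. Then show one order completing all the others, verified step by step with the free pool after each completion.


Nothing here is deadlocked.
Key observation: task-6 leads a chain of completions in which each release enables another process.
The rest can finish in the order task-6, task-4, task-1, task-7. Walking it through:
  pool = (0, 1, 1)
  task-6: need (0, 1, 1) fits (0, 1, 1); releases (2, 1, 0), pool now (2, 2, 1)
  task-4: need (1, 1, 1) fits (2, 2, 1); releases (1, 1, 0), pool now (3, 3, 1)
  task-1: need (2, 1, 1) fits (3, 3, 1); releases (0, 1, 0), pool now (3, 4, 1)
  task-7: need (0, 1, 0) fits (3, 4, 1); releases (2, 1, 3), pool now (5, 5, 4)
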